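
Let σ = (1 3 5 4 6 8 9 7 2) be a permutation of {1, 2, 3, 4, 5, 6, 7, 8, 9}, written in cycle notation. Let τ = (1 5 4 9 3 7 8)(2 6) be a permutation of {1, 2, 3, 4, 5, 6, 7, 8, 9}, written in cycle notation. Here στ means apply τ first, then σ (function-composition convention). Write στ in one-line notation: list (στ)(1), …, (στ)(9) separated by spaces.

For each element, apply τ then σ: 1 → 5 → 4; 2 → 6 → 8; 3 → 7 → 2; 4 → 9 → 7; 5 → 4 → 6; 6 → 2 → 1; 7 → 8 → 9; 8 → 1 → 3; 9 → 3 → 5.
So στ in one-line form is 4 8 2 7 6 1 9 3 5.

4 8 2 7 6 1 9 3 5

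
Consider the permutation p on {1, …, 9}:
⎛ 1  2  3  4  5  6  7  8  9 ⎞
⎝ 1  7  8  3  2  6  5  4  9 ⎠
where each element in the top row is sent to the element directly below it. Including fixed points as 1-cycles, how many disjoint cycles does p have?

The cycle decomposition is (1)(2, 7, 5)(3, 8, 4)(6)(9), which has 5 cycles (counting 1-cycles).

5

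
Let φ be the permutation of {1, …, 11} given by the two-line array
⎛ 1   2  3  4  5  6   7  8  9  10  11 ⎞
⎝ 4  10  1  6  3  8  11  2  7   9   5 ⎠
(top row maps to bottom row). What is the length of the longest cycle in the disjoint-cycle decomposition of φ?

11

Decomposing into disjoint cycles gives (1 4 6 8 2 10 9 7 11 5 3); the longest has length 11.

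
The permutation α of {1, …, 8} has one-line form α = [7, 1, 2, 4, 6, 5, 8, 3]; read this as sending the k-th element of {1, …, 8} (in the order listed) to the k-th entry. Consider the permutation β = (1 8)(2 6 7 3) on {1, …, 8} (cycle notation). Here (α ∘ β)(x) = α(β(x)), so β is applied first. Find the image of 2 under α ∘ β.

5

First apply β: β(2) = 6, then α(6) = 5. Thus (α ∘ β)(2) = 5.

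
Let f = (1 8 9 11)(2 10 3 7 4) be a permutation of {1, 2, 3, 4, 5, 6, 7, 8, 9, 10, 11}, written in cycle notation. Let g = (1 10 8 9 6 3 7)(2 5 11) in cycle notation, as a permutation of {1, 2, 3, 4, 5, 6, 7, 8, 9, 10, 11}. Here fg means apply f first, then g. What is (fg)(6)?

3

First apply f: f(6) = 6, then g(6) = 3. Thus (fg)(6) = 3.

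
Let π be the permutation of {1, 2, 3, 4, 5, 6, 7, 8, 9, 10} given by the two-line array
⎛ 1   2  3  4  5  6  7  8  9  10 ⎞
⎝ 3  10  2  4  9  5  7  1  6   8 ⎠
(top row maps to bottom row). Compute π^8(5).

6

Tracing 5 → 9 → … returns to 5 after 3 steps, so 5 lies in a 3-cycle (5, 9, 6).
Since the cycle has length 3, π^8 acts on it the same as π^2 (8 mod 3 = 2).
Advancing 2 steps from 5: 5 → 9 → 6.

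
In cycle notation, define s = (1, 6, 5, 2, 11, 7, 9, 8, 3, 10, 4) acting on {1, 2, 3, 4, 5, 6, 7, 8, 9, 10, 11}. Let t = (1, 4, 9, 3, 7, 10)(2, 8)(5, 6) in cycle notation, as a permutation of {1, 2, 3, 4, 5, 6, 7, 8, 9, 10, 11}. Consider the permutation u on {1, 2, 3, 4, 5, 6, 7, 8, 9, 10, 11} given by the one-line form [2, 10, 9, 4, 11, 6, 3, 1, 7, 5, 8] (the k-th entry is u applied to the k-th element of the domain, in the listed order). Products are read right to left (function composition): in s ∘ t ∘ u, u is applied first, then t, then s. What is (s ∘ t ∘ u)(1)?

3

Chase 1: u(1) = 2; t(2) = 8; s(8) = 3. Hence (s ∘ t ∘ u)(1) = 3.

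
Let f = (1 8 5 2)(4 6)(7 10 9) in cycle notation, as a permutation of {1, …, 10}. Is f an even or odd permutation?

even

The cycle lengths are 4, 3, 2, 1.
A cycle of length ℓ contributes ℓ−1 transpositions, so f is a product of 3 + 2 + 1 = 6 transpositions — even.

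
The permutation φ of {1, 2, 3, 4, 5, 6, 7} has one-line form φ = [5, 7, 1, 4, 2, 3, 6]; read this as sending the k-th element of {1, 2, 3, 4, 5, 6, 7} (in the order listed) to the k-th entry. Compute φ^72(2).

2

Tracing 2 → 7 → … returns to 2 after 6 steps, so 2 lies in a 6-cycle (1, 5, 2, 7, 6, 3).
Powers repeat with period 6 on this cycle, and 72 mod 6 = 0, so φ^72(2) = φ^0(2).
So φ^72(2) = 2.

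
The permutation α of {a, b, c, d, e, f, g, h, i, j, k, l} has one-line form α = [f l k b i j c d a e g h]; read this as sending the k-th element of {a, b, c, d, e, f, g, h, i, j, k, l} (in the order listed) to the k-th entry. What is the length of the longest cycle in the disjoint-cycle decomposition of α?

Decomposing into disjoint cycles gives (a, f, j, e, i)(b, l, h, d)(c, k, g); the longest has length 5.

5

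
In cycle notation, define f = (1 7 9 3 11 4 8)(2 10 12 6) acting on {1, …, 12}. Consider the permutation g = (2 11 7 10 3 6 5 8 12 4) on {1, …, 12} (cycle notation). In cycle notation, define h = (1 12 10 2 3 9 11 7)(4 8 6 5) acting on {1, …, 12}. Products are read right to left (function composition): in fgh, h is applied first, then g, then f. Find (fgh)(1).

Chase 1: h(1) = 12; g(12) = 4; f(4) = 8. Hence (fgh)(1) = 8.

8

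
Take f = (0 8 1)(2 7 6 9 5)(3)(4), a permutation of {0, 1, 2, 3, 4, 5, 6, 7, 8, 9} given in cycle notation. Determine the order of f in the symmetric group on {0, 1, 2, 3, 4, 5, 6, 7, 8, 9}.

The cycle type of f is (5, 3, 1, 1).
Since disjoint cycles commute, ord(f) = lcm(5, 3) = 15.

15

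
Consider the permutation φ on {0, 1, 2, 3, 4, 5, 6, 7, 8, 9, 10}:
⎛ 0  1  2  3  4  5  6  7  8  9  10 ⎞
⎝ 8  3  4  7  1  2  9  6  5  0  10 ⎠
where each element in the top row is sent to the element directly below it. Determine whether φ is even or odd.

In disjoint-cycle form the cycle lengths are 10, 1.
A cycle is odd iff its length is even; φ has 1 even-length cycle, so sgn(φ) = (−1)^1 and φ is odd.

odd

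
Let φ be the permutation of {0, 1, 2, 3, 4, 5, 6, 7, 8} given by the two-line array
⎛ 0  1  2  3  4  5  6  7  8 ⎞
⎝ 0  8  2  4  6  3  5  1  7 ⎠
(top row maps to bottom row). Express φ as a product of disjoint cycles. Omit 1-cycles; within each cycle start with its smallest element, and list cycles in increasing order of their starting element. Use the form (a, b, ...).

Iterating φ from 1 gives 1 → 8 → 7 → 1; that is the 3-cycle (1, 8, 7).
Repeating from the next unused element and collecting all non-trivial cycles gives (1, 8, 7)(3, 4, 6, 5).

(1, 8, 7)(3, 4, 6, 5)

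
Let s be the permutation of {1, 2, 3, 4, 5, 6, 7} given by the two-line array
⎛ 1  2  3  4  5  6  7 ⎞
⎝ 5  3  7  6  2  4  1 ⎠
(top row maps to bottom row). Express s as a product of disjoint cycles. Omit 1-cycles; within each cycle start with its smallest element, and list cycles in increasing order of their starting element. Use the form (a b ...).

From 1: 1 → 5 → 2 → 3 → 7 → 1, closing the cycle (1 5 2 3 7).
Continuing from each remaining unvisited element yields (1 5 2 3 7)(4 6).

(1 5 2 3 7)(4 6)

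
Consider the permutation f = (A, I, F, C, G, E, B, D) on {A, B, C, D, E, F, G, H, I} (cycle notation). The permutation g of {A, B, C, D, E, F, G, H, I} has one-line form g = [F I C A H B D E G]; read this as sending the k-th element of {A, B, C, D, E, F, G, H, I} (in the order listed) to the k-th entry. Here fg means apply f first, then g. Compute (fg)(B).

(fg)(B) = g(f(B)). f(B) = D, then g(D) = A. So (fg)(B) = A.

A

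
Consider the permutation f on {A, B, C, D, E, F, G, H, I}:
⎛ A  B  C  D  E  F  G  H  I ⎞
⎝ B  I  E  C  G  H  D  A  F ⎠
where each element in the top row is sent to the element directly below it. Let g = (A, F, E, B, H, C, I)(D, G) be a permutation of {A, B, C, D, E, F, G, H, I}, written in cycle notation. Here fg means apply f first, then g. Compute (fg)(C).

B

(fg)(C) = g(f(C)). f(C) = E, then g(E) = B. So (fg)(C) = B.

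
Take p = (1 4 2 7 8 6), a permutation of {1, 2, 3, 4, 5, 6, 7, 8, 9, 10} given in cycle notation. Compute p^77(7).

2

7 lies in the 6-cycle (1 4 2 7 8 6).
On a 6-cycle, p^6 is the identity, so p^77 = p^5 there (77 ≡ 5 mod 6).
Advancing 5 steps from 7: 7 → 8 → 6 → 1 → 4 → 2.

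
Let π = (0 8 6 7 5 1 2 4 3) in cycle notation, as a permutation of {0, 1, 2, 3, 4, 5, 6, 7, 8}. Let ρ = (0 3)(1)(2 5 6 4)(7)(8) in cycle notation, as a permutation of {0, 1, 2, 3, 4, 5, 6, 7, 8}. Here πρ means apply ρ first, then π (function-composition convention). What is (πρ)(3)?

First apply ρ: ρ(3) = 0, then π(0) = 8. Thus (πρ)(3) = 8.

8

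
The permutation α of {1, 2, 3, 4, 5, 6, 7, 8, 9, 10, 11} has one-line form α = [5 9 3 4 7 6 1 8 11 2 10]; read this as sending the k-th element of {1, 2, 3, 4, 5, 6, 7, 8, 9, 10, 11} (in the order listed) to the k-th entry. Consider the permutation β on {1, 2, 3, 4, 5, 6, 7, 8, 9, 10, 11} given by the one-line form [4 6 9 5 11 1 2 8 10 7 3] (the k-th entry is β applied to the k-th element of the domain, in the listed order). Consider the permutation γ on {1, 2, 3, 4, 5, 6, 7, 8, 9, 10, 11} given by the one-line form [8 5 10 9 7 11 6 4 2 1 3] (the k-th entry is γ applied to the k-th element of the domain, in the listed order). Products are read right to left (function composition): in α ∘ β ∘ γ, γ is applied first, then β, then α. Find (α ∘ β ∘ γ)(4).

Apply the permutations in order: γ(4) = 9, then β(9) = 10, then α(10) = 2. So (α ∘ β ∘ γ)(4) = 2.

2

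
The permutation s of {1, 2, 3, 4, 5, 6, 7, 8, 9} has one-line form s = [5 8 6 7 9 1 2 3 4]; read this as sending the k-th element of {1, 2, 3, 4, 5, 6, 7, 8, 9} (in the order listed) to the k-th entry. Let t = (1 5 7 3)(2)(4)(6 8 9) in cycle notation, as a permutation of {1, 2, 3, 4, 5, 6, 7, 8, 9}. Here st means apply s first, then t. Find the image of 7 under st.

2

(st)(7) = t(s(7)). s(7) = 2, then t(2) = 2. So (st)(7) = 2.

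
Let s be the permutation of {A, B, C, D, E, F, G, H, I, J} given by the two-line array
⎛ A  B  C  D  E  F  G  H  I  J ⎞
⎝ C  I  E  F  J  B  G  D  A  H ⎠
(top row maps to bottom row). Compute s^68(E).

B

Tracing E → J → … returns to E after 9 steps, so E lies in a 9-cycle (A, C, E, J, H, D, F, B, I).
Powers repeat with period 9 on this cycle, and 68 mod 9 = 5, so s^68(E) = s^5(E).
Advancing 5 steps from E: E → J → H → D → F → B.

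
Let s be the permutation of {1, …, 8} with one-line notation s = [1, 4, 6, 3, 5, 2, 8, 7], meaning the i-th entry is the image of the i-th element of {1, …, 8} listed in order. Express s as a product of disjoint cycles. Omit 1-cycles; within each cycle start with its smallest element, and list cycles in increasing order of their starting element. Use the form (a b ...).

Start at 2 and follow images: 2 → 4 → 3 → 6 → 2, giving the cycle (2 4 3 6).
Continuing from each remaining unvisited element yields (2 4 3 6)(7 8).

(2 4 3 6)(7 8)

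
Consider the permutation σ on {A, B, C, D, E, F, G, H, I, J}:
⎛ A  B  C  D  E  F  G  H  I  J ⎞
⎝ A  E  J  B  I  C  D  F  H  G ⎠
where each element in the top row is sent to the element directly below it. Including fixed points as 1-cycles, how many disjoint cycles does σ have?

2

The cycle decomposition is (A)(B E I H F C J G D), which has 2 cycles (counting 1-cycles).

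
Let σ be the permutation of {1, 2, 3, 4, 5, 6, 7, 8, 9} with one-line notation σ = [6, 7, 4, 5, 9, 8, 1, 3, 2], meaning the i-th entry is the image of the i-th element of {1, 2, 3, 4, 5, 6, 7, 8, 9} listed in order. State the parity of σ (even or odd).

even

In disjoint-cycle form the cycle lengths are 9.
A cycle is odd iff its length is even; σ has 0 even-length cycles, so sgn(σ) = (−1)^0 and σ is even.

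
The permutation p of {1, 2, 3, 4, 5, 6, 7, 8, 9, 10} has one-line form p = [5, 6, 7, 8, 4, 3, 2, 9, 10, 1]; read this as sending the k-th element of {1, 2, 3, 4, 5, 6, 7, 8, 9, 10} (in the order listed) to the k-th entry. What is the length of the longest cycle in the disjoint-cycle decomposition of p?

Decomposing into disjoint cycles gives (1 5 4 8 9 10)(2 6 3 7); the longest has length 6.

6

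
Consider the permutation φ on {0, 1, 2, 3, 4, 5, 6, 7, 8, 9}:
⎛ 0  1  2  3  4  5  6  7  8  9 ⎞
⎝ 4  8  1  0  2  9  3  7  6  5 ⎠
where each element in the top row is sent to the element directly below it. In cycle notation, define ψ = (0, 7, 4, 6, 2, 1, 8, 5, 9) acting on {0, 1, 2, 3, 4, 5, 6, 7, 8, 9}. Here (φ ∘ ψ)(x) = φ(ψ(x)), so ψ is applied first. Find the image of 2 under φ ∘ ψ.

8

First apply ψ: ψ(2) = 1, then φ(1) = 8. Thus (φ ∘ ψ)(2) = 8.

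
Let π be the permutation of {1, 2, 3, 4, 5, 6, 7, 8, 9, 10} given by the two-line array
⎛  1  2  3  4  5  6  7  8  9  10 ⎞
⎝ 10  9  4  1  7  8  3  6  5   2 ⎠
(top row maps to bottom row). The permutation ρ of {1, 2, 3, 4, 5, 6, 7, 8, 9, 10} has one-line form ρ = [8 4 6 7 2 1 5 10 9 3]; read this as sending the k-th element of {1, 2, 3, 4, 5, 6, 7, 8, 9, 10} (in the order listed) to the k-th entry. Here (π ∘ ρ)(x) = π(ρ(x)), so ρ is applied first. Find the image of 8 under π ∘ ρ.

2

(π ∘ ρ)(8) = π(ρ(8)). ρ(8) = 10, then π(10) = 2. So (π ∘ ρ)(8) = 2.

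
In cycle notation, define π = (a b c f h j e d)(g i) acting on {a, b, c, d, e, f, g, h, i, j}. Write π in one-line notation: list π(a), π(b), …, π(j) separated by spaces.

b c f a d h i j g e

Image by image: a↦b, b↦c, c↦f, d↦a, e↦d, f↦h, g↦i, h↦j, i↦g, j↦e.
Listing these in domain order gives b c f a d h i j g e.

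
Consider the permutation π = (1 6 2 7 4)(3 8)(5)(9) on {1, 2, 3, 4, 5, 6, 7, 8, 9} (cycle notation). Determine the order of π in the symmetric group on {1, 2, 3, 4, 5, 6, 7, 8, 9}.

The cycle type of π is (5, 2, 1, 1).
The order of π is the least common multiple of its cycle lengths: lcm(5, 2) = 10.

10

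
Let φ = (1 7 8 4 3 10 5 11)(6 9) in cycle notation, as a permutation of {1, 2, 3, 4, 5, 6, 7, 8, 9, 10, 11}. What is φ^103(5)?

10

5 lies in the 8-cycle (1 7 8 4 3 10 5 11).
Powers repeat with period 8 on this cycle, and 103 mod 8 = 7, so φ^103(5) = φ^7(5).
Stepping 7 places around the cycle: 5 → 11 → 1 → 7 → 8 → 4 → 3 → 10.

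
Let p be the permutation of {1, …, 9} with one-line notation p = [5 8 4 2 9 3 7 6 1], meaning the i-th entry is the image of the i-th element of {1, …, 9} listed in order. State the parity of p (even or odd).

In disjoint-cycle form the cycle lengths are 5, 3, 1.
A cycle of length ℓ contributes ℓ−1 transpositions, so p is a product of 4 + 2 = 6 transpositions — even.

even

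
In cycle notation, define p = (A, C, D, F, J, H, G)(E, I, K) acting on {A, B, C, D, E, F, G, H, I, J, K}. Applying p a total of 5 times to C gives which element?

G

C lies in the 7-cycle (A, C, D, F, J, H, G).
Stepping 5 places around the cycle: C → D → F → J → H → G.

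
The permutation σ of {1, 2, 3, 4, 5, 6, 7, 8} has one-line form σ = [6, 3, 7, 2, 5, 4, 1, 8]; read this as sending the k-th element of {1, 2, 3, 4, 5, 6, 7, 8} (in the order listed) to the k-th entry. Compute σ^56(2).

Tracing 2 → 3 → … returns to 2 after 6 steps, so 2 lies in a 6-cycle (1, 6, 4, 2, 3, 7).
On a 6-cycle, σ^6 is the identity, so σ^56 = σ^2 there (56 ≡ 2 mod 6).
Advancing 2 steps from 2: 2 → 3 → 7.

7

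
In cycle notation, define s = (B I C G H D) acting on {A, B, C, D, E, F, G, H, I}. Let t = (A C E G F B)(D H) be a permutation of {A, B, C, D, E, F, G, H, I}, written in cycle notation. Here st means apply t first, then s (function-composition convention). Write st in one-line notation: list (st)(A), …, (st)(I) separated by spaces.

(st)(x) = s(t(x)). Computing each image: s(t(A)) = s(C) = G, s(t(B)) = s(A) = A, s(t(C)) = s(E) = E, s(t(D)) = s(H) = D, s(t(E)) = s(G) = H, s(t(F)) = s(B) = I, s(t(G)) = s(F) = F, s(t(H)) = s(D) = B, s(t(I)) = s(I) = C.
Hence st = [G A E D H I F B C].

G A E D H I F B C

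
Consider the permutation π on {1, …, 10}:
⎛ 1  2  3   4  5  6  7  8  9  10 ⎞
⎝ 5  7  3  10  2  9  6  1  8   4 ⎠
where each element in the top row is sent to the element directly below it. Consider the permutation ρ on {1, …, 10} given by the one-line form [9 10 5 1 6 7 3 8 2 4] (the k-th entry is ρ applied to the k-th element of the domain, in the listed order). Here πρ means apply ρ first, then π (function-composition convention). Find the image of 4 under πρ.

5

ρ(4) = 1, then π(1) = 5; composing gives (πρ)(4) = 5.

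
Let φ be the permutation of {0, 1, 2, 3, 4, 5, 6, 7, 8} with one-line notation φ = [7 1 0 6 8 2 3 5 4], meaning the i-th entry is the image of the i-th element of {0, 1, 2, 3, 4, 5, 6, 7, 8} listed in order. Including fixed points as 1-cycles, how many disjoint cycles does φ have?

4

The cycle decomposition is (0, 7, 5, 2)(1)(3, 6)(4, 8), which has 4 cycles (counting 1-cycles).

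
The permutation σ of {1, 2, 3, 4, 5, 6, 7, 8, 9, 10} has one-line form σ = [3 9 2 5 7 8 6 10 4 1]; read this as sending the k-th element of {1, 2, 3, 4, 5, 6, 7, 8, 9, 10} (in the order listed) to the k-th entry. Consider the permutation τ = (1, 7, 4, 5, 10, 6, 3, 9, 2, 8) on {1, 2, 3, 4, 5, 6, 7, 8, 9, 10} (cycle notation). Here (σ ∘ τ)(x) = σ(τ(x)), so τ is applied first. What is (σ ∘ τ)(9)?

9

τ(9) = 2, then σ(2) = 9; composing gives (σ ∘ τ)(9) = 9.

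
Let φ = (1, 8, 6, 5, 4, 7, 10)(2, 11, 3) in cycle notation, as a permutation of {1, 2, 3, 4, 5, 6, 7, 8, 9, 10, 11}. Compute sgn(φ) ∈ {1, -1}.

1

The cycle lengths are 7, 3, 1.
A cycle is odd iff its length is even; φ has 0 even-length cycles, so sgn(φ) = (−1)^0 and φ is even.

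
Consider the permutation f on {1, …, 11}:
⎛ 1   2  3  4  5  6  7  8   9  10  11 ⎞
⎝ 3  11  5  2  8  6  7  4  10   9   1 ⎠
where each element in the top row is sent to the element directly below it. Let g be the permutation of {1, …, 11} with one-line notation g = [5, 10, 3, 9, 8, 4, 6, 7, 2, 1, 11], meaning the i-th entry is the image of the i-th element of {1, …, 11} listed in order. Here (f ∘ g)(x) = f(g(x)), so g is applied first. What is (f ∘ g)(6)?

g(6) = 4, then f(4) = 2; composing gives (f ∘ g)(6) = 2.

2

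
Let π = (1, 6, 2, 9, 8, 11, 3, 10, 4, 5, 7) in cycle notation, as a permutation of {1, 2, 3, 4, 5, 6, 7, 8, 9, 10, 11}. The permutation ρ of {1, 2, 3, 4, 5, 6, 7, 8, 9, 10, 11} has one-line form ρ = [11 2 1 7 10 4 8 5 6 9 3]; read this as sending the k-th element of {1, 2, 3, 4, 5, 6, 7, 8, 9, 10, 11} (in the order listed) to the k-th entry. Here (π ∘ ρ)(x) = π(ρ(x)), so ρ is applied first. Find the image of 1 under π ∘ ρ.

3

First apply ρ: ρ(1) = 11, then π(11) = 3. Thus (π ∘ ρ)(1) = 3.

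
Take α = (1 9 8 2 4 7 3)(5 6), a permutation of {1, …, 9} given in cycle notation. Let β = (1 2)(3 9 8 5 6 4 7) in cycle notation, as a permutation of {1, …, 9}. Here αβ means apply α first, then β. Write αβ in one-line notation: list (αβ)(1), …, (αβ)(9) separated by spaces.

(αβ)(x) = β(α(x)). Computing each image: β(α(1)) = β(9) = 8, β(α(2)) = β(4) = 7, β(α(3)) = β(1) = 2, β(α(4)) = β(7) = 3, β(α(5)) = β(6) = 4, β(α(6)) = β(5) = 6, β(α(7)) = β(3) = 9, β(α(8)) = β(2) = 1, β(α(9)) = β(8) = 5.
Hence αβ = [8 7 2 3 4 6 9 1 5].

8 7 2 3 4 6 9 1 5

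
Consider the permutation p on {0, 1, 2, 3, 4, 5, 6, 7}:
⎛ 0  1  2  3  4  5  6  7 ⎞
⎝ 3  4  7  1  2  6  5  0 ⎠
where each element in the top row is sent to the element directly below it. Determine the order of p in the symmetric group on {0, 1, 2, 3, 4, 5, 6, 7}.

6

Writing p as disjoint cycles, the cycle lengths are 6, 2.
The order of p is the least common multiple of its cycle lengths: lcm(6, 2) = 6.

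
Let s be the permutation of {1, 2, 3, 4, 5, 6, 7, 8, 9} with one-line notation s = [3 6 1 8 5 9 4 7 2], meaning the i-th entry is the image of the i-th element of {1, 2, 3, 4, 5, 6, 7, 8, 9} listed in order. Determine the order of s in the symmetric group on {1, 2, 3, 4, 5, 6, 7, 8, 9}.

Writing s as disjoint cycles, the cycle lengths are 3, 3, 2, 1.
The order of s is the least common multiple of its cycle lengths: lcm(3, 3, 2) = 6.

6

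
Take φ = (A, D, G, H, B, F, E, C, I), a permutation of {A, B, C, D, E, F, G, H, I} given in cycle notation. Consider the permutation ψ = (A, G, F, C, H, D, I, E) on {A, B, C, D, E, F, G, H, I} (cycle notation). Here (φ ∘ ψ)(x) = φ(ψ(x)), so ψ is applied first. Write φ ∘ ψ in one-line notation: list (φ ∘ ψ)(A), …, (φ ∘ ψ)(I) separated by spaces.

H F B A D I E G C

(φ ∘ ψ)(x) = φ(ψ(x)). Computing each image: φ(ψ(A)) = φ(G) = H, φ(ψ(B)) = φ(B) = F, φ(ψ(C)) = φ(H) = B, φ(ψ(D)) = φ(I) = A, φ(ψ(E)) = φ(A) = D, φ(ψ(F)) = φ(C) = I, φ(ψ(G)) = φ(F) = E, φ(ψ(H)) = φ(D) = G, φ(ψ(I)) = φ(E) = C.
Hence φ ∘ ψ = [H F B A D I E G C].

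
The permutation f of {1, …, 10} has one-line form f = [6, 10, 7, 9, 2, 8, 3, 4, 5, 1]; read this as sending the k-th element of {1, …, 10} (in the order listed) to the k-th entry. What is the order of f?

8

The disjoint-cycle form of f has cycle lengths 8, 2.
The order is lcm(8, 2) = 8.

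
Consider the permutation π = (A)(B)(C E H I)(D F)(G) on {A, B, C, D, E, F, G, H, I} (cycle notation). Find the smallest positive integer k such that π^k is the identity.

4

The cycle type of π is (4, 2, 1, 1, 1).
The order of π is the least common multiple of its cycle lengths: lcm(4, 2) = 4.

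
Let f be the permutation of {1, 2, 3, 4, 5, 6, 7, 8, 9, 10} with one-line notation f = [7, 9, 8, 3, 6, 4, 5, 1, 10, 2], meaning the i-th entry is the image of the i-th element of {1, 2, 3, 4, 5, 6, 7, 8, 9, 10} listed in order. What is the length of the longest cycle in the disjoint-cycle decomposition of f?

7

Decomposing into disjoint cycles gives (1 7 5 6 4 3 8)(2 9 10); the longest has length 7.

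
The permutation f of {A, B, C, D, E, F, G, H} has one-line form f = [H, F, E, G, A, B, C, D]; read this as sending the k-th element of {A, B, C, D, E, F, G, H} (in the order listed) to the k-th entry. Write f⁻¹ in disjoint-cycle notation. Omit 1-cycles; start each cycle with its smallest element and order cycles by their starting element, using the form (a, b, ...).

First write f in disjoint cycles: (A, H, D, G, C, E)(B, F).
The inverse reverses every cycle; in canonical form, f⁻¹ = (A, E, C, G, D, H)(B, F).

(A, E, C, G, D, H)(B, F)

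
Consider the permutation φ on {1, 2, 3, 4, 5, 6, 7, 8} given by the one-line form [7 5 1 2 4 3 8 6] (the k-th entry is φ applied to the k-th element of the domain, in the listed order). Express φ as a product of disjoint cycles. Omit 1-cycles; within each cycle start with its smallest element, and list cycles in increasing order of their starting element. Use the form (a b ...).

(1 7 8 6 3)(2 5 4)

From 1: 1 → 7 → 8 → 6 → 3 → 1, closing the cycle (1 7 8 6 3).
Continuing from each remaining unvisited element yields (1 7 8 6 3)(2 5 4).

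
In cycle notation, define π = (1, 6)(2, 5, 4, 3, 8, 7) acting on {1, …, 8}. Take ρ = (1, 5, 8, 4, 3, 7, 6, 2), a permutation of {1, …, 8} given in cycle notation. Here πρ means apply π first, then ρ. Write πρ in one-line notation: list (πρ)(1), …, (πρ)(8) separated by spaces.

For each element, apply π then ρ: 1 → 6 → 2; 2 → 5 → 8; 3 → 8 → 4; 4 → 3 → 7; 5 → 4 → 3; 6 → 1 → 5; 7 → 2 → 1; 8 → 7 → 6.
So πρ in one-line form is 2 8 4 7 3 5 1 6.

2 8 4 7 3 5 1 6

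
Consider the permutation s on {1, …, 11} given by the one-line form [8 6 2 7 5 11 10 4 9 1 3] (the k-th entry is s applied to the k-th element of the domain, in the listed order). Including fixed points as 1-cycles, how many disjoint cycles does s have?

The cycle decomposition is (1, 8, 4, 7, 10)(2, 6, 11, 3)(5)(9), which has 4 cycles (counting 1-cycles).

4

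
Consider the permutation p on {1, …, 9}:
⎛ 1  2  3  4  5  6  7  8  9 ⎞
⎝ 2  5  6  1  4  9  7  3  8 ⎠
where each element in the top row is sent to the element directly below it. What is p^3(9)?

6

Tracing 9 → 8 → … returns to 9 after 4 steps, so 9 lies in a 4-cycle (3 6 9 8).
Stepping 3 places around the cycle: 9 → 8 → 3 → 6.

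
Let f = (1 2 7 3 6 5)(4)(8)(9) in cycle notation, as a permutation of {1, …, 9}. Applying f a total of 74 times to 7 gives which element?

7 lies in the 6-cycle (1 2 7 3 6 5).
Since the cycle has length 6, f^74 acts on it the same as f^2 (74 mod 6 = 2).
Advancing 2 steps from 7: 7 → 3 → 6.

6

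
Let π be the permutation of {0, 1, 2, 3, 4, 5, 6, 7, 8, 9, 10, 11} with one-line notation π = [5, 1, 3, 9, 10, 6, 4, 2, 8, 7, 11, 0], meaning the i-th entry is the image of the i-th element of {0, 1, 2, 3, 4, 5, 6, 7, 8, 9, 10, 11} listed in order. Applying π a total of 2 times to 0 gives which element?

Tracing 0 → 5 → … returns to 0 after 6 steps, so 0 lies in a 6-cycle (0, 5, 6, 4, 10, 11).
Stepping 2 places around the cycle: 0 → 5 → 6.

6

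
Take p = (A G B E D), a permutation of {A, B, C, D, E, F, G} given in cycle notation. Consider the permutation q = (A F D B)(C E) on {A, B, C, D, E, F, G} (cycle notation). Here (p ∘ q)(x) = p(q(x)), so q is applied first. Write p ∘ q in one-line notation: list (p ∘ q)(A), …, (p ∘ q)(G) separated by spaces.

(p ∘ q)(x) = p(q(x)). Computing each image: p(q(A)) = p(F) = F, p(q(B)) = p(A) = G, p(q(C)) = p(E) = D, p(q(D)) = p(B) = E, p(q(E)) = p(C) = C, p(q(F)) = p(D) = A, p(q(G)) = p(G) = B.
Hence p ∘ q = [F G D E C A B].

F G D E C A B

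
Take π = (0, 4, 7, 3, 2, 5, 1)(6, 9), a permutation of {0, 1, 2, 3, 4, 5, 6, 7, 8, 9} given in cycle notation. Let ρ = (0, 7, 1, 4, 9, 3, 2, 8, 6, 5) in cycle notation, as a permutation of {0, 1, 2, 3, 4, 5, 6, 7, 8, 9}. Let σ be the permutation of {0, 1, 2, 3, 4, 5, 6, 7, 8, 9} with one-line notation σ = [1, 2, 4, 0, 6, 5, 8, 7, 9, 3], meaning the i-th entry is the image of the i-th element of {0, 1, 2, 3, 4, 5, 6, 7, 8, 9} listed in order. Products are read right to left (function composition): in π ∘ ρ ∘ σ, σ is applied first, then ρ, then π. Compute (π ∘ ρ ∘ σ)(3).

Chase 3: σ(3) = 0; ρ(0) = 7; π(7) = 3. Hence (π ∘ ρ ∘ σ)(3) = 3.

3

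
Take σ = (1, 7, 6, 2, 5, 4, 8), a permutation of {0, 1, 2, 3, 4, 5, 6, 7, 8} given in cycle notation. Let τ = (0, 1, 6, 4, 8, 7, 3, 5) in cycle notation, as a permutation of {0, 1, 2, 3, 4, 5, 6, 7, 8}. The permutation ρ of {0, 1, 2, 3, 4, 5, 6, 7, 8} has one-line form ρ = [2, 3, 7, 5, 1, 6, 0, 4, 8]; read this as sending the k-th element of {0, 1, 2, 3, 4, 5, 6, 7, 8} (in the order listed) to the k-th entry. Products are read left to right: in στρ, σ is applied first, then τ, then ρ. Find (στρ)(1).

Apply the permutations in order: σ(1) = 7, then τ(7) = 3, then ρ(3) = 5. So (στρ)(1) = 5.

5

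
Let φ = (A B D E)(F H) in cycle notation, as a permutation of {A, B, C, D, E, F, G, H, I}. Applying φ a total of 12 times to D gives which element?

D lies in the 4-cycle (A B D E).
On a 4-cycle, φ^4 is the identity, so φ^12 = φ^0 there (12 ≡ 0 mod 4).
So φ^12(D) = D.

D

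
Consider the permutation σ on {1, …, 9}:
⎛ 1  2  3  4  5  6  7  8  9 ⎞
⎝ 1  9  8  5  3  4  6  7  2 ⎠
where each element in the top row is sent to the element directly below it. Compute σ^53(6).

7

Tracing 6 → 4 → … returns to 6 after 6 steps, so 6 lies in a 6-cycle (3 8 7 6 4 5).
On a 6-cycle, σ^6 is the identity, so σ^53 = σ^5 there (53 ≡ 5 mod 6).
Advancing 5 steps from 6: 6 → 4 → 5 → 3 → 8 → 7.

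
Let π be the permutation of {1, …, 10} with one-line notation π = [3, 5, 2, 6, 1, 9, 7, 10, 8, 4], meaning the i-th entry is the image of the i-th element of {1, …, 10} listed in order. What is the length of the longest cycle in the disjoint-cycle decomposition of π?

Decomposing into disjoint cycles gives (1, 3, 2, 5)(4, 6, 9, 8, 10); the longest has length 5.

5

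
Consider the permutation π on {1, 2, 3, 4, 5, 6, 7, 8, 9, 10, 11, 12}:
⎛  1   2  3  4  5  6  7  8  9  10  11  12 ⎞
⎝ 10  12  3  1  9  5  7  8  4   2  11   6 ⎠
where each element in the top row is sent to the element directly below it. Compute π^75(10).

Tracing 10 → 2 → … returns to 10 after 8 steps, so 10 lies in an 8-cycle (1, 10, 2, 12, 6, 5, 9, 4).
On an 8-cycle, π^8 is the identity, so π^75 = π^3 there (75 ≡ 3 mod 8).
Advancing 3 steps from 10: 10 → 2 → 12 → 6.

6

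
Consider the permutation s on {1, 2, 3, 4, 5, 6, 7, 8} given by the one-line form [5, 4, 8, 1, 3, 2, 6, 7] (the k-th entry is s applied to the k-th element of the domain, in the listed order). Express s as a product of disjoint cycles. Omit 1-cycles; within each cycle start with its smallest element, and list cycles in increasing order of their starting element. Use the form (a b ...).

(1 5 3 8 7 6 2 4)

Iterating s from 1 gives 1 → 5 → 3 → 8 → 7 → 6 → 2 → 4 → 1; that is the 8-cycle (1 5 3 8 7 6 2 4).
Continuing from each remaining unvisited element yields (1 5 3 8 7 6 2 4).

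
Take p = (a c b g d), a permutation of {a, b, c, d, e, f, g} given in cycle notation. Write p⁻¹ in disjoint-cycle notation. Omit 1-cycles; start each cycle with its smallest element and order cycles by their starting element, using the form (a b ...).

If p sends a → b within a cycle, p⁻¹ sends b → a; equivalently, reverse each cycle.
After reversing and putting each cycle's least element first, p⁻¹ = (a d g b c).

(a d g b c)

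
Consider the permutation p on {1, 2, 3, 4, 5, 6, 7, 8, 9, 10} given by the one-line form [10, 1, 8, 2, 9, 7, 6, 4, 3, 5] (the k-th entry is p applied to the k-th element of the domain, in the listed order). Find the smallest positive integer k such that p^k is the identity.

The disjoint-cycle form of p has cycle lengths 8, 2.
The order of p is the least common multiple of its cycle lengths: lcm(8, 2) = 8.

8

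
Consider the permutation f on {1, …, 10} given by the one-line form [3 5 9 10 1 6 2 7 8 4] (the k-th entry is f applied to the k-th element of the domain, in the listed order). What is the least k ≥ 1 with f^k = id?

14

Decomposing into disjoint cycles gives cycle lengths 7, 2, 1.
Since disjoint cycles commute, ord(f) = lcm(7, 2) = 14.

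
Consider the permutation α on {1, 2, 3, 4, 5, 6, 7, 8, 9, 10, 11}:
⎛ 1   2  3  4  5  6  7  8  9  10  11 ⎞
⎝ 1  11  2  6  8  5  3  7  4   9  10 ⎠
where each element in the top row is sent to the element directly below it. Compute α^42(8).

3

Tracing 8 → 7 → … returns to 8 after 10 steps, so 8 lies in a 10-cycle (2, 11, 10, 9, 4, 6, 5, 8, 7, 3).
Powers repeat with period 10 on this cycle, and 42 mod 10 = 2, so α^42(8) = α^2(8).
Stepping 2 places around the cycle: 8 → 7 → 3.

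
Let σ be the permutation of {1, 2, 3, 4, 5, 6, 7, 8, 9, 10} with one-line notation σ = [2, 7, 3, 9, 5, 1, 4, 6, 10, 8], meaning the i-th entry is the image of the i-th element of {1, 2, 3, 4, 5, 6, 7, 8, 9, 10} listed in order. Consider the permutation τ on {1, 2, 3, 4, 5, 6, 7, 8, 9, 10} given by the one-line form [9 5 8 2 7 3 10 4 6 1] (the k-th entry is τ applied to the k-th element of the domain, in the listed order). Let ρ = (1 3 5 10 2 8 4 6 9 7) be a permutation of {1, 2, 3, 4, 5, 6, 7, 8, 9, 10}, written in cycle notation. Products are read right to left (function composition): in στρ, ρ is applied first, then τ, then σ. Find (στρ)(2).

9

Chase 2: ρ(2) = 8; τ(8) = 4; σ(4) = 9. Hence (στρ)(2) = 9.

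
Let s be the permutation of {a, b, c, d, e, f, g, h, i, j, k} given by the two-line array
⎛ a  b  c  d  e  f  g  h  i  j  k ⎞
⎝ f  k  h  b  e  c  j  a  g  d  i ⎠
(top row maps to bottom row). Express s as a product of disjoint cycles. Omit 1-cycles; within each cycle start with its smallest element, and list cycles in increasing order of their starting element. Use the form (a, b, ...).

(a, f, c, h)(b, k, i, g, j, d)

From a: a → f → c → h → a, closing the cycle (a, f, c, h).
Continuing from each remaining unvisited element yields (a, f, c, h)(b, k, i, g, j, d).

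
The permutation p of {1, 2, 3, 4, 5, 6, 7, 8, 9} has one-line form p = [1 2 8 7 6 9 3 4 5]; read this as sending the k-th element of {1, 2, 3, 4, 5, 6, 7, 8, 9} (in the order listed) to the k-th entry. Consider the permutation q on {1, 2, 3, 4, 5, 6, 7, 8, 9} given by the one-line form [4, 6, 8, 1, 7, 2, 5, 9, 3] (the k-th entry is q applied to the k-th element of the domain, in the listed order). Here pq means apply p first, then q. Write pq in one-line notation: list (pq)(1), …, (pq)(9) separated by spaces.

4 6 9 5 2 3 8 1 7

(pq)(x) = q(p(x)). Computing each image: q(p(1)) = q(1) = 4, q(p(2)) = q(2) = 6, q(p(3)) = q(8) = 9, q(p(4)) = q(7) = 5, q(p(5)) = q(6) = 2, q(p(6)) = q(9) = 3, q(p(7)) = q(3) = 8, q(p(8)) = q(4) = 1, q(p(9)) = q(5) = 7.
Hence pq = [4 6 9 5 2 3 8 1 7].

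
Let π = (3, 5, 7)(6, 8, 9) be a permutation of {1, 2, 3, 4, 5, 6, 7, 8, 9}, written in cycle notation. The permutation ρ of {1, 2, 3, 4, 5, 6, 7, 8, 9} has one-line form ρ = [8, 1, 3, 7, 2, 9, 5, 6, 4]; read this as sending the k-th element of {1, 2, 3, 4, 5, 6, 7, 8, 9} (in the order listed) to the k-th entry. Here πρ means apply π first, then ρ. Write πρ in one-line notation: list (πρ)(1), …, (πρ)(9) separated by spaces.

8 1 2 7 5 6 3 4 9

Chase each element through π then ρ: 1 → 1 → 8; 2 → 2 → 1; 3 → 5 → 2; 4 → 4 → 7; 5 → 7 → 5; 6 → 8 → 6; 7 → 3 → 3; 8 → 9 → 4; 9 → 6 → 9.
So πρ in one-line form is 8 1 2 7 5 6 3 4 9.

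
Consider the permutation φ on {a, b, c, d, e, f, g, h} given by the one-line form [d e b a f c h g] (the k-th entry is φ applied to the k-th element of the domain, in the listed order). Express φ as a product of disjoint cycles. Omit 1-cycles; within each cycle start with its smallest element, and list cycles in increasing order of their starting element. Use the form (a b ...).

(a d)(b e f c)(g h)

Iterating φ from a gives a → d → a; that is the 2-cycle (a d).
Continuing from each remaining unvisited element yields (a d)(b e f c)(g h).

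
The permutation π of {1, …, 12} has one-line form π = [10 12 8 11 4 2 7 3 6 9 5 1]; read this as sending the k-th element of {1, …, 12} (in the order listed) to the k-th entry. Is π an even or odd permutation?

even

In disjoint-cycle form the cycle lengths are 6, 3, 2, 1.
A cycle of length ℓ contributes ℓ−1 transpositions, so π is a product of 5 + 2 + 1 = 8 transpositions — even.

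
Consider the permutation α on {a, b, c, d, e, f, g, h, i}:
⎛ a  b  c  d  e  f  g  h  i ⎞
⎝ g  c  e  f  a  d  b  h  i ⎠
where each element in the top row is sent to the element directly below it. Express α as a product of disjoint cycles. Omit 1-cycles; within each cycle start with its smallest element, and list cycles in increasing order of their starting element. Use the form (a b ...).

(a g b c e)(d f)

Start at a and follow images: a → g → b → c → e → a, giving the cycle (a g b c e).
Repeating from the next unused element and collecting all non-trivial cycles gives (a g b c e)(d f).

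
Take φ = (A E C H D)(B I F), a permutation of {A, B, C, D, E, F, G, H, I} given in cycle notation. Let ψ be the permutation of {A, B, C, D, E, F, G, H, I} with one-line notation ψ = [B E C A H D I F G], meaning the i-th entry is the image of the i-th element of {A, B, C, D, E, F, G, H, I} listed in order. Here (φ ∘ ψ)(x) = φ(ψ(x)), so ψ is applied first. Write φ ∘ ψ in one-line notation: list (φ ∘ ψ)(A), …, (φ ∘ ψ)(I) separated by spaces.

Chase each element through ψ then φ: A → B → I; B → E → C; C → C → H; D → A → E; E → H → D; F → D → A; G → I → F; H → F → B; I → G → G.
Collecting the images, φ ∘ ψ = [I C H E D A F B G].

I C H E D A F B G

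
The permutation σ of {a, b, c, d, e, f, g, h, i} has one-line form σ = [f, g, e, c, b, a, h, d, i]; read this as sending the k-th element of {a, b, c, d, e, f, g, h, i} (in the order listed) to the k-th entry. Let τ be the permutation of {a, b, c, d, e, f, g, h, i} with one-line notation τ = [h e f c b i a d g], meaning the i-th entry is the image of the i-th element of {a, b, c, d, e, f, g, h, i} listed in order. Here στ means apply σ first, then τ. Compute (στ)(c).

(στ)(c) = τ(σ(c)). σ(c) = e, then τ(e) = b. So (στ)(c) = b.

b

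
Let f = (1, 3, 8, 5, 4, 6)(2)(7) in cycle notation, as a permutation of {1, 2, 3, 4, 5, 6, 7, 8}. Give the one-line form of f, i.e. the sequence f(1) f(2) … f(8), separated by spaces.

3 2 8 6 4 1 7 5

Each element maps to the next entry in its cycle (wrapping to the front): 1↦3, 2↦2, 3↦8, 4↦6, 5↦4, 6↦1, 7↦7, 8↦5.
Listing these in domain order gives 3 2 8 6 4 1 7 5.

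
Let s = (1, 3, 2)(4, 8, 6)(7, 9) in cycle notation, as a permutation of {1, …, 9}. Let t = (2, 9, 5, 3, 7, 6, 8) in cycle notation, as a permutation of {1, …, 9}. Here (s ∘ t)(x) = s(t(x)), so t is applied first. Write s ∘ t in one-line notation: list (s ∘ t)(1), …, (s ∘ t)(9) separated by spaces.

(s ∘ t)(x) = s(t(x)). Computing each image: s(t(1)) = s(1) = 3, s(t(2)) = s(9) = 7, s(t(3)) = s(7) = 9, s(t(4)) = s(4) = 8, s(t(5)) = s(3) = 2, s(t(6)) = s(8) = 6, s(t(7)) = s(6) = 4, s(t(8)) = s(2) = 1, s(t(9)) = s(5) = 5.
Hence s ∘ t = [3 7 9 8 2 6 4 1 5].

3 7 9 8 2 6 4 1 5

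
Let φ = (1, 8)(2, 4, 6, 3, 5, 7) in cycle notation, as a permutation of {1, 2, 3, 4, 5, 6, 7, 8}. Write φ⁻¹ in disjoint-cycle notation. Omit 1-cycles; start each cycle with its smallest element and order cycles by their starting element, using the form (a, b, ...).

Inverting a permutation written in cycle notation just reverses the order within every cycle.
After reversing and putting each cycle's least element first, φ⁻¹ = (1, 8)(2, 7, 5, 3, 6, 4).

(1, 8)(2, 7, 5, 3, 6, 4)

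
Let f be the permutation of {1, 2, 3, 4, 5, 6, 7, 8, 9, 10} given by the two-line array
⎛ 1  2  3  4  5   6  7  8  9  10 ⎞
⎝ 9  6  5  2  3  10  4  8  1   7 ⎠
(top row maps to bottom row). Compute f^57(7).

2

Tracing 7 → 4 → … returns to 7 after 5 steps, so 7 lies in a 5-cycle (2, 6, 10, 7, 4).
Since the cycle has length 5, f^57 acts on it the same as f^2 (57 mod 5 = 2).
Advancing 2 steps from 7: 7 → 4 → 2.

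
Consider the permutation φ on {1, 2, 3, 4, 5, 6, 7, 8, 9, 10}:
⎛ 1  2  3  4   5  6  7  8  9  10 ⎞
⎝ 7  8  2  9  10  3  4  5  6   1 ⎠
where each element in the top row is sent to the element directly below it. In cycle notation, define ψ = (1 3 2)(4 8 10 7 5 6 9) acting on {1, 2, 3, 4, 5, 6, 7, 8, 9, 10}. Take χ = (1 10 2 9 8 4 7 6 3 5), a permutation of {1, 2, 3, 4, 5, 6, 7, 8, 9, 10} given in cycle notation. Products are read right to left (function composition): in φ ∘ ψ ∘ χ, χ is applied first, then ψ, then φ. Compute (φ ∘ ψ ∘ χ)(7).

Apply the permutations in order: χ(7) = 6, then ψ(6) = 9, then φ(9) = 6. So (φ ∘ ψ ∘ χ)(7) = 6.

6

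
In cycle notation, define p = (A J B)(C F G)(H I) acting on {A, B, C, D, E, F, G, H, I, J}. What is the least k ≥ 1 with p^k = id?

The disjoint cycles have lengths 3, 3, 2, 1, 1.
Since disjoint cycles commute, ord(p) = lcm(3, 3, 2) = 6.

6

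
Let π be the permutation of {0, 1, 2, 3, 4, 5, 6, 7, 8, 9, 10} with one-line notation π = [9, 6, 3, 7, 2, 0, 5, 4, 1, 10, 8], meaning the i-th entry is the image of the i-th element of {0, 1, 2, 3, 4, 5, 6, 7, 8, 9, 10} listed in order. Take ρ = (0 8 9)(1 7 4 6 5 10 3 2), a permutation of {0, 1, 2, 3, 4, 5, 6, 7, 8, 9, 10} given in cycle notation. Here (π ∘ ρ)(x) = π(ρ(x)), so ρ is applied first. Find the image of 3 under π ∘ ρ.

ρ(3) = 2, then π(2) = 3; composing gives (π ∘ ρ)(3) = 3.

3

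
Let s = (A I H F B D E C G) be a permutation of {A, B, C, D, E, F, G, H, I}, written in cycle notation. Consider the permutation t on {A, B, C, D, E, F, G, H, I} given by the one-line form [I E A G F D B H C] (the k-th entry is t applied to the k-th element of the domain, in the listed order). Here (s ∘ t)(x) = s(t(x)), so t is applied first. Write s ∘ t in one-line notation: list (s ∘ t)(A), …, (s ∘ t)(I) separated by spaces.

H C I A B E D F G

Chase each element through t then s: A → I → H; B → E → C; C → A → I; D → G → A; E → F → B; F → D → E; G → B → D; H → H → F; I → C → G.
So s ∘ t in one-line form is H C I A B E D F G.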